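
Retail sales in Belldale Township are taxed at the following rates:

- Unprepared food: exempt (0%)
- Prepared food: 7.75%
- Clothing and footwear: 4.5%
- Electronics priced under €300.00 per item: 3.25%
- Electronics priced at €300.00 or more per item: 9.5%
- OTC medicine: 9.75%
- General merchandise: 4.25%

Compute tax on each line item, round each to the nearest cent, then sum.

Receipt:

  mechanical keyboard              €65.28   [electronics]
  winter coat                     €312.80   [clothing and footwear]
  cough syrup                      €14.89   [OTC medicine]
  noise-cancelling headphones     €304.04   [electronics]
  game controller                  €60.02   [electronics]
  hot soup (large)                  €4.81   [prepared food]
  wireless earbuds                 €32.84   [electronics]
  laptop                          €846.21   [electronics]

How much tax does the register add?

€130.31

Mechanical keyboard €65.28: electronics, under €300.00 → 3.25% → €2.12
Winter coat €312.80: clothing and footwear → 4.5% → €14.08
Cough syrup €14.89: OTC medicine → 9.75% → €1.45
Noise-cancelling headphones €304.04: electronics, €300.00 or more → 9.5% → €28.88
Game controller €60.02: electronics, under €300.00 → 3.25% → €1.95
Hot soup (large) €4.81: prepared food → 7.75% → €0.37
Wireless earbuds €32.84: electronics, under €300.00 → 3.25% → €1.07
Laptop €846.21: electronics, €300.00 or more → 9.5% → €80.39
Total tax = €2.12 + €14.08 + €1.45 + €28.88 + €1.95 + €0.37 + €1.07 + €80.39 = €130.31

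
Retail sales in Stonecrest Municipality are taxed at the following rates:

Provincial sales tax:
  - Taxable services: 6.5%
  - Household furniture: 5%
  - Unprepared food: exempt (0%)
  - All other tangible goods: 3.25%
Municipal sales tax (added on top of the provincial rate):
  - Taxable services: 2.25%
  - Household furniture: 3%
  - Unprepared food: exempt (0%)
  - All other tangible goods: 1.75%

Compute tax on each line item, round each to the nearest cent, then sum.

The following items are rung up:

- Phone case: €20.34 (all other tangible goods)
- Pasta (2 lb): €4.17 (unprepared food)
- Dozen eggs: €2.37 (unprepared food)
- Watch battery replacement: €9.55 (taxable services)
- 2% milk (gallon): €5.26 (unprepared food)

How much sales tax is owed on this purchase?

Phone case €20.34: all other tangible goods → 3.25% + 1.75% municipal = 5% → €1.02
Pasta (2 lb) €4.17: unprepared food → 0% + 0% municipal = 0% → €0.00
Dozen eggs €2.37: unprepared food → 0% + 0% municipal = 0% → €0.00
Watch battery replacement €9.55: taxable services → 6.5% + 2.25% municipal = 8.75% → €0.84
2% milk (gallon) €5.26: unprepared food → 0% + 0% municipal = 0% → €0.00
Total tax = €1.02 + €0.84 = €1.86

€1.86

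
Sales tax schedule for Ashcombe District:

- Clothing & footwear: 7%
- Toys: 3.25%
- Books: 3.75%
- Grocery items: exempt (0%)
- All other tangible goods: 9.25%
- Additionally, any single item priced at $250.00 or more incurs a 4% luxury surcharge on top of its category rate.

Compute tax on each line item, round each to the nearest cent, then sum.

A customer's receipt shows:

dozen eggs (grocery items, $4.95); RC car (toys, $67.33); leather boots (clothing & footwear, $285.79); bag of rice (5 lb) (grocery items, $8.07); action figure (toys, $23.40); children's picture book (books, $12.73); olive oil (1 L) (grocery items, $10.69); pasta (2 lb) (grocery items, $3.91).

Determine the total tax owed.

Dozen eggs $4.95: grocery items → 0% → $0.00
RC car $67.33: toys → 3.25% → $2.19
Leather boots $285.79: clothing & footwear → 7% + 4% surcharge = 11% → $31.44
Bag of rice (5 lb) $8.07: grocery items → 0% → $0.00
Action figure $23.40: toys → 3.25% → $0.76
Children's picture book $12.73: books → 3.75% → $0.48
Olive oil (1 L) $10.69: grocery items → 0% → $0.00
Pasta (2 lb) $3.91: grocery items → 0% → $0.00
Total tax = $2.19 + $31.44 + $0.76 + $0.48 = $34.87

$34.87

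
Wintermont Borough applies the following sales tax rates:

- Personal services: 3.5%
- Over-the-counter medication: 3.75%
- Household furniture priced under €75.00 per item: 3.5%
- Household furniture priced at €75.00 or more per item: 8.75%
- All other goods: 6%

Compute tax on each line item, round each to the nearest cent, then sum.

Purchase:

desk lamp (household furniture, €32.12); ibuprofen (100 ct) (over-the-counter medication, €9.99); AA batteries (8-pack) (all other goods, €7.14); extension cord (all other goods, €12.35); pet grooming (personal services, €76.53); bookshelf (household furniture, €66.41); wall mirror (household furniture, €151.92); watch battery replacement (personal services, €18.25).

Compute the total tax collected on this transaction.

Desk lamp €32.12: household furniture, under €75.00 → 3.5% → €1.12
Ibuprofen (100 ct) €9.99: over-the-counter medication → 3.75% → €0.37
AA batteries (8-pack) €7.14: all other goods → 6% → €0.43
Extension cord €12.35: all other goods → 6% → €0.74
Pet grooming €76.53: personal services → 3.5% → €2.68
Bookshelf €66.41: household furniture, under €75.00 → 3.5% → €2.32
Wall mirror €151.92: household furniture, €75.00 or more → 8.75% → €13.29
Watch battery replacement €18.25: personal services → 3.5% → €0.64
Total tax = €1.12 + €0.37 + €0.43 + €0.74 + €2.68 + €2.32 + €13.29 + €0.64 = €21.59

€21.59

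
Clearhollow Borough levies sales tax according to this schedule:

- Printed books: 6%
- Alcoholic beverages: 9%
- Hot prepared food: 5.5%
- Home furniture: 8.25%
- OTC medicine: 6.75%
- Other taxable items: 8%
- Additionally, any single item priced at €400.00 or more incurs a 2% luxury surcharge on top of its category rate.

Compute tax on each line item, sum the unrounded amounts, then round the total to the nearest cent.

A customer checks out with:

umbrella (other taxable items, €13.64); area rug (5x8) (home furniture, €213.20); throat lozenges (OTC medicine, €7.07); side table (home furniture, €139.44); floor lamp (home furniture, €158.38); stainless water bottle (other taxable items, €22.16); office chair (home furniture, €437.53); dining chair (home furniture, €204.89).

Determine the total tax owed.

Umbrella €13.64: other taxable items → 8% → €1.0912
Area rug (5x8) €213.20: home furniture → 8.25% → €17.589
Throat lozenges €7.07: OTC medicine → 6.75% → €0.477225
Side table €139.44: home furniture → 8.25% → €11.5038
Floor lamp €158.38: home furniture → 8.25% → €13.06635
Stainless water bottle €22.16: other taxable items → 8% → €1.7728
Office chair €437.53: home furniture → 8.25% + 2% surcharge = 10.25% → €44.846825
Dining chair €204.89: home furniture → 8.25% → €16.903425
Unrounded tax sum = €107.250625 → €107.25

€107.25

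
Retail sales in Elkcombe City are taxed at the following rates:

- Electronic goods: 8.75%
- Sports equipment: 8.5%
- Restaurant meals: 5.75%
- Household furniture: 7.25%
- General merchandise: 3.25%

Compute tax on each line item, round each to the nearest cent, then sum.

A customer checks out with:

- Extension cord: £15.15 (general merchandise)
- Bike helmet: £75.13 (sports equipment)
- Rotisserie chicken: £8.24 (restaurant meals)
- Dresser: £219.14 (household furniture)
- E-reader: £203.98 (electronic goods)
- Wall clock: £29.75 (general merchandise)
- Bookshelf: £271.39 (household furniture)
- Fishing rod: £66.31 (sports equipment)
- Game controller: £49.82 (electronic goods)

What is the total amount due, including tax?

£1010.65

Extension cord £15.15: general merchandise → 3.25% → £0.49
Bike helmet £75.13: sports equipment → 8.5% → £6.39
Rotisserie chicken £8.24: restaurant meals → 5.75% → £0.47
Dresser £219.14: household furniture → 7.25% → £15.89
E-reader £203.98: electronic goods → 8.75% → £17.85
Wall clock £29.75: general merchandise → 3.25% → £0.97
Bookshelf £271.39: household furniture → 7.25% → £19.68
Fishing rod £66.31: sports equipment → 8.5% → £5.64
Game controller £49.82: electronic goods → 8.75% → £4.36
Subtotal = £938.91; tax = £71.74; total due = £1010.65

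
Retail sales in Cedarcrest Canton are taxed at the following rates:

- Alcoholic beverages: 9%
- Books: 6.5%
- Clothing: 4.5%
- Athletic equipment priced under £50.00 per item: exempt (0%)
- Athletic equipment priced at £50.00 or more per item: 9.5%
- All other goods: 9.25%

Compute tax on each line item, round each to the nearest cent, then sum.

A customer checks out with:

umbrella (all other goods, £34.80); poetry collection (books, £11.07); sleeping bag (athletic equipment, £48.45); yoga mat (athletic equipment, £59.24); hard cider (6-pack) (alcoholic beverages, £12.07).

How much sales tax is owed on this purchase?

Umbrella £34.80: all other goods → 9.25% → £3.22
Poetry collection £11.07: books → 6.5% → £0.72
Sleeping bag £48.45: athletic equipment, under £50.00 → 0% → £0.00
Yoga mat £59.24: athletic equipment, £50.00 or more → 9.5% → £5.63
Hard cider (6-pack) £12.07: alcoholic beverages → 9% → £1.09
Total tax = £3.22 + £0.72 + £5.63 + £1.09 = £10.66

£10.66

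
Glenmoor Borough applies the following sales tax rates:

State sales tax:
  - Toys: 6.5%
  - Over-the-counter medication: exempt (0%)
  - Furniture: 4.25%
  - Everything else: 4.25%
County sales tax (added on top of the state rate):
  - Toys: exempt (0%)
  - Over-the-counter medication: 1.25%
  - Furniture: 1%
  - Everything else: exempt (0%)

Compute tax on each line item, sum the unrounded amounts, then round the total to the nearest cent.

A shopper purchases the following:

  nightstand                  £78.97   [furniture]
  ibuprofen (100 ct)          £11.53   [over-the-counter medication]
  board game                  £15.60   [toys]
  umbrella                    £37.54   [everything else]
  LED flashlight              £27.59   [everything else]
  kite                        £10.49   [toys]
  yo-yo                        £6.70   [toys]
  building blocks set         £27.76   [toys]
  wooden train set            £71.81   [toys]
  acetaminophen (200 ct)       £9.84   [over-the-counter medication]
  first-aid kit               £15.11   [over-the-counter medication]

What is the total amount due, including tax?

Nightstand £78.97: furniture → 4.25% + 1% county = 5.25% → £4.145925
Ibuprofen (100 ct) £11.53: over-the-counter medication → 0% + 1.25% county = 1.25% → £0.144125
Board game £15.60: toys → 6.5% + 0% county = 6.5% → £1.014
Umbrella £37.54: everything else → 4.25% + 0% county = 4.25% → £1.59545
LED flashlight £27.59: everything else → 4.25% + 0% county = 4.25% → £1.172575
Kite £10.49: toys → 6.5% + 0% county = 6.5% → £0.68185
Yo-yo £6.70: toys → 6.5% + 0% county = 6.5% → £0.4355
Building blocks set £27.76: toys → 6.5% + 0% county = 6.5% → £1.8044
Wooden train set £71.81: toys → 6.5% + 0% county = 6.5% → £4.66765
Acetaminophen (200 ct) £9.84: over-the-counter medication → 0% + 1.25% county = 1.25% → £0.123
First-aid kit £15.11: over-the-counter medication → 0% + 1.25% county = 1.25% → £0.188875
Subtotal = £312.94; unrounded tax = £15.97335 → £15.97; total due = £328.91

£328.91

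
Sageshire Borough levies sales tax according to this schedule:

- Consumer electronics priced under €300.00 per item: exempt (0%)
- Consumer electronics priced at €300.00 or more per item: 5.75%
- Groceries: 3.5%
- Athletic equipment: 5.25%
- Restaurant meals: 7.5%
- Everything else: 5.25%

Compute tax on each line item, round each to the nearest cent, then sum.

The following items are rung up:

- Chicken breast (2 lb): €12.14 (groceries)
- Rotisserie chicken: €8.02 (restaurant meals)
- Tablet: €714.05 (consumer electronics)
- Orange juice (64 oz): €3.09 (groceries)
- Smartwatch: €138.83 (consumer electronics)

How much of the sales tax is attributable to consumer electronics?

€41.06

Tablet €714.05: consumer electronics, €300.00 or more → 5.75% → €41.06
Smartwatch €138.83: consumer electronics, under €300.00 → 0% → €0.00
Tax on consumer electronics = €41.06 + €0.00 = €41.06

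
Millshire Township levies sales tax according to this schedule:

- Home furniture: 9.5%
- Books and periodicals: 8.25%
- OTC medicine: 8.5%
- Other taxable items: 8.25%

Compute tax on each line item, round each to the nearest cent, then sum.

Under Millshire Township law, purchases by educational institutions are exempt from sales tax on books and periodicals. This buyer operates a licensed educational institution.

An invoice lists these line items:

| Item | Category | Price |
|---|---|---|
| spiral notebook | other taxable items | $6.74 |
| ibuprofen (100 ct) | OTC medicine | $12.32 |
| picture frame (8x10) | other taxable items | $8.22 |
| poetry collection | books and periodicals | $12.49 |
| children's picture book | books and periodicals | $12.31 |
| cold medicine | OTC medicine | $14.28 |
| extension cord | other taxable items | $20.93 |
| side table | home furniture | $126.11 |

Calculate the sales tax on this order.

$17.21

Spiral notebook $6.74: other taxable items → 8.25% → $0.56
Ibuprofen (100 ct) $12.32: OTC medicine → 8.5% → $1.05
Picture frame (8x10) $8.22: other taxable items → 8.25% → $0.68
Poetry collection $12.49: books and periodicals, buyer-exempt → 0% → $0.00
Children's picture book $12.31: books and periodicals, buyer-exempt → 0% → $0.00
Cold medicine $14.28: OTC medicine → 8.5% → $1.21
Extension cord $20.93: other taxable items → 8.25% → $1.73
Side table $126.11: home furniture → 9.5% → $11.98
Total tax = $0.56 + $1.05 + $0.68 + $1.21 + $1.73 + $11.98 = $17.21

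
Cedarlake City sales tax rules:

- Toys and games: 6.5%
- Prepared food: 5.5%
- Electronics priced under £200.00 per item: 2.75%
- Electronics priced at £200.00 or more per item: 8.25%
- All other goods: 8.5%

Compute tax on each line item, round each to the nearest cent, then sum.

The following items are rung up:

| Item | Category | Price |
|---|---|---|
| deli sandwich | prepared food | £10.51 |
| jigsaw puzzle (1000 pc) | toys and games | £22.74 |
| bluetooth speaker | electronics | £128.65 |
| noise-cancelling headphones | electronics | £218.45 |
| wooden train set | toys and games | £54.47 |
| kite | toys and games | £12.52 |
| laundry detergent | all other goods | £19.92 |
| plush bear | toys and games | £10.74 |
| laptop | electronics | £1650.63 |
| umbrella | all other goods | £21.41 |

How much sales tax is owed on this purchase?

£168.36

Deli sandwich £10.51: prepared food → 5.5% → £0.58
Jigsaw puzzle (1000 pc) £22.74: toys and games → 6.5% → £1.48
Bluetooth speaker £128.65: electronics, under £200.00 → 2.75% → £3.54
Noise-cancelling headphones £218.45: electronics, £200.00 or more → 8.25% → £18.02
Wooden train set £54.47: toys and games → 6.5% → £3.54
Kite £12.52: toys and games → 6.5% → £0.81
Laundry detergent £19.92: all other goods → 8.5% → £1.69
Plush bear £10.74: toys and games → 6.5% → £0.70
Laptop £1650.63: electronics, £200.00 or more → 8.25% → £136.18
Umbrella £21.41: all other goods → 8.5% → £1.82
Total tax = £0.58 + £1.48 + £3.54 + £18.02 + £3.54 + £0.81 + £1.69 + £0.70 + £136.18 + £1.82 = £168.36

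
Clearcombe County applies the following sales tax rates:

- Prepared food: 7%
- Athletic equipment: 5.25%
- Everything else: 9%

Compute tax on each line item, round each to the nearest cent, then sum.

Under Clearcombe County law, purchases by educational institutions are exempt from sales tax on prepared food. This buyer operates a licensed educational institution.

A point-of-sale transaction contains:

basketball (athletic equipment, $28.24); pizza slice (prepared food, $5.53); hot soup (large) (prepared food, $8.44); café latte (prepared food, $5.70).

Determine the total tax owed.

Basketball $28.24: athletic equipment → 5.25% → $1.48
Pizza slice $5.53: prepared food, buyer-exempt → 0% → $0.00
Hot soup (large) $8.44: prepared food, buyer-exempt → 0% → $0.00
Café latte $5.70: prepared food, buyer-exempt → 0% → $0.00
Total tax = $1.48

$1.48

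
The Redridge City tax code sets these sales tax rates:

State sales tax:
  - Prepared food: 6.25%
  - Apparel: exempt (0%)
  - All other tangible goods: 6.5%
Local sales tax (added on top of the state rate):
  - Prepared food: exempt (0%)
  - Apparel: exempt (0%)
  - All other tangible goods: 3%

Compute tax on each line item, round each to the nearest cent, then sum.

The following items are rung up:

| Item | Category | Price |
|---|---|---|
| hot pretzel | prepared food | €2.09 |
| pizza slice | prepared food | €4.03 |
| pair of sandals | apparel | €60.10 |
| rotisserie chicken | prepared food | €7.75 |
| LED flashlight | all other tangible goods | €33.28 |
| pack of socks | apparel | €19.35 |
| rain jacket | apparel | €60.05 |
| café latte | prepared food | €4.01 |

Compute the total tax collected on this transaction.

Hot pretzel €2.09: prepared food → 6.25% + 0% local = 6.25% → €0.13
Pizza slice €4.03: prepared food → 6.25% + 0% local = 6.25% → €0.25
Pair of sandals €60.10: apparel → 0% + 0% local = 0% → €0.00
Rotisserie chicken €7.75: prepared food → 6.25% + 0% local = 6.25% → €0.48
LED flashlight €33.28: all other tangible goods → 6.5% + 3% local = 9.5% → €3.16
Pack of socks €19.35: apparel → 0% + 0% local = 0% → €0.00
Rain jacket €60.05: apparel → 0% + 0% local = 0% → €0.00
Café latte €4.01: prepared food → 6.25% + 0% local = 6.25% → €0.25
Total tax = €0.13 + €0.25 + €0.48 + €3.16 + €0.25 = €4.27

€4.27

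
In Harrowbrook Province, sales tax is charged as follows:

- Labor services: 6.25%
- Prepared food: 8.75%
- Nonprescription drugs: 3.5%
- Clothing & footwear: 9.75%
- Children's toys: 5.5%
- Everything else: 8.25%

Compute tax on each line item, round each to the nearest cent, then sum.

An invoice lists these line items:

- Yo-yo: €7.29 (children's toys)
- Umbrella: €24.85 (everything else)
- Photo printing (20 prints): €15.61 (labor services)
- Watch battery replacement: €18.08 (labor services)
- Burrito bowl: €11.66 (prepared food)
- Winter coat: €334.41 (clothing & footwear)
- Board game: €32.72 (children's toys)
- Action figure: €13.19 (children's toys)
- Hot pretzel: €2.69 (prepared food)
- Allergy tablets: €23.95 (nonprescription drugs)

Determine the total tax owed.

Yo-yo €7.29: children's toys → 5.5% → €0.40
Umbrella €24.85: everything else → 8.25% → €2.05
Photo printing (20 prints) €15.61: labor services → 6.25% → €0.98
Watch battery replacement €18.08: labor services → 6.25% → €1.13
Burrito bowl €11.66: prepared food → 8.75% → €1.02
Winter coat €334.41: clothing & footwear → 9.75% → €32.60
Board game €32.72: children's toys → 5.5% → €1.80
Action figure €13.19: children's toys → 5.5% → €0.73
Hot pretzel €2.69: prepared food → 8.75% → €0.24
Allergy tablets €23.95: nonprescription drugs → 3.5% → €0.84
Total tax = €0.40 + €2.05 + €0.98 + €1.13 + €1.02 + €32.60 + €1.80 + €0.73 + €0.24 + €0.84 = €41.79

€41.79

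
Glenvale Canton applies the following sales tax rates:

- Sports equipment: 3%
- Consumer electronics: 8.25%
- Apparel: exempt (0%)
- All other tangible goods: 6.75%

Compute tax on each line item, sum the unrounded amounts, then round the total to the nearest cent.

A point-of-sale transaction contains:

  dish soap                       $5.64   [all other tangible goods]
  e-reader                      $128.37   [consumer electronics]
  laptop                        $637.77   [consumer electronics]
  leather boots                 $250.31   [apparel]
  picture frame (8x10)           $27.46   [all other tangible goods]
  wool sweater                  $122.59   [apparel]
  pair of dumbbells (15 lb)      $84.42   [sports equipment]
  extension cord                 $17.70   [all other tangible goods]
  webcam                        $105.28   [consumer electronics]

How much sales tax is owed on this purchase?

$77.85

Dish soap $5.64: all other tangible goods → 6.75% → $0.3807
E-reader $128.37: consumer electronics → 8.25% → $10.590525
Laptop $637.77: consumer electronics → 8.25% → $52.616025
Leather boots $250.31: apparel → 0% → $0.00
Picture frame (8x10) $27.46: all other tangible goods → 6.75% → $1.85355
Wool sweater $122.59: apparel → 0% → $0.00
Pair of dumbbells (15 lb) $84.42: sports equipment → 3% → $2.5326
Extension cord $17.70: all other tangible goods → 6.75% → $1.19475
Webcam $105.28: consumer electronics → 8.25% → $8.6856
Unrounded tax sum = $77.85375 → $77.85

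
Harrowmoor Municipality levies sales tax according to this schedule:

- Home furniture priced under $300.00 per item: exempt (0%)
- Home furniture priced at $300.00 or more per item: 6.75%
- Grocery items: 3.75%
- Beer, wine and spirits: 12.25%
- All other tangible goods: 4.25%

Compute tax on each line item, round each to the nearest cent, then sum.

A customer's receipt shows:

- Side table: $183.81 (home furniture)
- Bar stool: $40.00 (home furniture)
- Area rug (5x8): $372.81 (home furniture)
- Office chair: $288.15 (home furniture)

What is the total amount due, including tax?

$909.93

Side table $183.81: home furniture, under $300.00 → 0% → $0.00
Bar stool $40.00: home furniture, under $300.00 → 0% → $0.00
Area rug (5x8) $372.81: home furniture, $300.00 or more → 6.75% → $25.16
Office chair $288.15: home furniture, under $300.00 → 0% → $0.00
Subtotal = $884.77; tax = $25.16; total due = $909.93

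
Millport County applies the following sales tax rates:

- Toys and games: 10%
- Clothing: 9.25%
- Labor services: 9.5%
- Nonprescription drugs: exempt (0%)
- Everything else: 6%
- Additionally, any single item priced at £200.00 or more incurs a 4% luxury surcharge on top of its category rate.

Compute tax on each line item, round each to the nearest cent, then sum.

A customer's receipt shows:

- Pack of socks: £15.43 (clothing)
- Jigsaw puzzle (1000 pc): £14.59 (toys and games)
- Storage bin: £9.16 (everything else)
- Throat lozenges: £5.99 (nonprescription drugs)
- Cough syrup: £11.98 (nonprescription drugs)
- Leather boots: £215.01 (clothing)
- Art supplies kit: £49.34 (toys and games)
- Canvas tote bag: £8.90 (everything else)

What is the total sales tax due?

£37.39

Pack of socks £15.43: clothing → 9.25% → £1.43
Jigsaw puzzle (1000 pc) £14.59: toys and games → 10% → £1.46
Storage bin £9.16: everything else → 6% → £0.55
Throat lozenges £5.99: nonprescription drugs → 0% → £0.00
Cough syrup £11.98: nonprescription drugs → 0% → £0.00
Leather boots £215.01: clothing → 9.25% + 4% surcharge = 13.25% → £28.49
Art supplies kit £49.34: toys and games → 10% → £4.93
Canvas tote bag £8.90: everything else → 6% → £0.53
Total tax = £1.43 + £1.46 + £0.55 + £28.49 + £4.93 + £0.53 = £37.39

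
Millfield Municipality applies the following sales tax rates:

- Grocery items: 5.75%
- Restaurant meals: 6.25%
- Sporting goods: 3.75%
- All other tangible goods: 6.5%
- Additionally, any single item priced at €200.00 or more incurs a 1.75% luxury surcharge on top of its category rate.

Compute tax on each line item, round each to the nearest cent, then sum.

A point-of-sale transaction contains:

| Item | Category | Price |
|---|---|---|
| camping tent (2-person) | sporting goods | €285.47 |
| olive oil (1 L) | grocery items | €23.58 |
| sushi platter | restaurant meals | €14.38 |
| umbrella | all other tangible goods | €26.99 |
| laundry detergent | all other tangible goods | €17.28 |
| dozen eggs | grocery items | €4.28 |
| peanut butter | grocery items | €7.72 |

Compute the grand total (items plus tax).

€401.22

Camping tent (2-person) €285.47: sporting goods → 3.75% + 1.75% surcharge = 5.5% → €15.70
Olive oil (1 L) €23.58: grocery items → 5.75% → €1.36
Sushi platter €14.38: restaurant meals → 6.25% → €0.90
Umbrella €26.99: all other tangible goods → 6.5% → €1.75
Laundry detergent €17.28: all other tangible goods → 6.5% → €1.12
Dozen eggs €4.28: grocery items → 5.75% → €0.25
Peanut butter €7.72: grocery items → 5.75% → €0.44
Subtotal = €379.70; tax = €21.52; total due = €401.22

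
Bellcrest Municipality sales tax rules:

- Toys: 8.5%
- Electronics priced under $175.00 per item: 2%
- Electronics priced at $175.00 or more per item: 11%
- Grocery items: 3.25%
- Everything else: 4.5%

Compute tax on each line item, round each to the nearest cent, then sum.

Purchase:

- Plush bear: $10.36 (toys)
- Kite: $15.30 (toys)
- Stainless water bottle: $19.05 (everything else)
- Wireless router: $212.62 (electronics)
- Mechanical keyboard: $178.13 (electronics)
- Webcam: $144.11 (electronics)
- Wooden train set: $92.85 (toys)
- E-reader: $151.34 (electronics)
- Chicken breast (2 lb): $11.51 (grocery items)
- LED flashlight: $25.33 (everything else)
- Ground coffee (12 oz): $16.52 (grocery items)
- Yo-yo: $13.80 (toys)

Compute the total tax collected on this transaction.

$63.04

Plush bear $10.36: toys → 8.5% → $0.88
Kite $15.30: toys → 8.5% → $1.30
Stainless water bottle $19.05: everything else → 4.5% → $0.86
Wireless router $212.62: electronics, $175.00 or more → 11% → $23.39
Mechanical keyboard $178.13: electronics, $175.00 or more → 11% → $19.59
Webcam $144.11: electronics, under $175.00 → 2% → $2.88
Wooden train set $92.85: toys → 8.5% → $7.89
E-reader $151.34: electronics, under $175.00 → 2% → $3.03
Chicken breast (2 lb) $11.51: grocery items → 3.25% → $0.37
LED flashlight $25.33: everything else → 4.5% → $1.14
Ground coffee (12 oz) $16.52: grocery items → 3.25% → $0.54
Yo-yo $13.80: toys → 8.5% → $1.17
Total tax = $0.88 + $1.30 + $0.86 + $23.39 + $19.59 + $2.88 + $7.89 + $3.03 + $0.37 + $1.14 + $0.54 + $1.17 = $63.04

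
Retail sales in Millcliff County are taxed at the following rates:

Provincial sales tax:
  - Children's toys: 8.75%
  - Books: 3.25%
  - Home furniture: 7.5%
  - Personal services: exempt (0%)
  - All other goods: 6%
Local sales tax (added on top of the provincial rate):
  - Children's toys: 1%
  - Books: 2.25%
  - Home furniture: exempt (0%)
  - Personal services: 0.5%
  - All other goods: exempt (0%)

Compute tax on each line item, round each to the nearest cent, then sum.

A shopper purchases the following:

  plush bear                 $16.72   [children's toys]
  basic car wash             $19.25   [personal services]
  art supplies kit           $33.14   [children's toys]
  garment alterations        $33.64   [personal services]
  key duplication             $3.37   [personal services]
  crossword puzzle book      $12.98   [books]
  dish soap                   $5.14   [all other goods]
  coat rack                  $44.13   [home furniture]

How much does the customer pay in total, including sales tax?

$177.85

Plush bear $16.72: children's toys → 8.75% + 1% local = 9.75% → $1.63
Basic car wash $19.25: personal services → 0% + 0.5% local = 0.5% → $0.10
Art supplies kit $33.14: children's toys → 8.75% + 1% local = 9.75% → $3.23
Garment alterations $33.64: personal services → 0% + 0.5% local = 0.5% → $0.17
Key duplication $3.37: personal services → 0% + 0.5% local = 0.5% → $0.02
Crossword puzzle book $12.98: books → 3.25% + 2.25% local = 5.5% → $0.71
Dish soap $5.14: all other goods → 6% + 0% local = 6% → $0.31
Coat rack $44.13: home furniture → 7.5% + 0% local = 7.5% → $3.31
Subtotal = $168.37; tax = $9.48; total due = $177.85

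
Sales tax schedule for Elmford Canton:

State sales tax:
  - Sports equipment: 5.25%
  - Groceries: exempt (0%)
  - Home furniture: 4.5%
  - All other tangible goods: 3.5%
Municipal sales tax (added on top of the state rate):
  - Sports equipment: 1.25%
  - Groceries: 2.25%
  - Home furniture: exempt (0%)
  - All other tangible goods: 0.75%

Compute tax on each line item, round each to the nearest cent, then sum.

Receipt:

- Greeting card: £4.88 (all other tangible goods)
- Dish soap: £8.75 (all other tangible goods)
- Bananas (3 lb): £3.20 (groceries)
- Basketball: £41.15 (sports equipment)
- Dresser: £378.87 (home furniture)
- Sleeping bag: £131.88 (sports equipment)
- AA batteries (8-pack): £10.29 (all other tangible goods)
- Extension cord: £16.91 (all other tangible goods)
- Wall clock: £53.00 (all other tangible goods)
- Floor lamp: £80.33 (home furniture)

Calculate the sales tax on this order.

Greeting card £4.88: all other tangible goods → 3.5% + 0.75% municipal = 4.25% → £0.21
Dish soap £8.75: all other tangible goods → 3.5% + 0.75% municipal = 4.25% → £0.37
Bananas (3 lb) £3.20: groceries → 0% + 2.25% municipal = 2.25% → £0.07
Basketball £41.15: sports equipment → 5.25% + 1.25% municipal = 6.5% → £2.67
Dresser £378.87: home furniture → 4.5% + 0% municipal = 4.5% → £17.05
Sleeping bag £131.88: sports equipment → 5.25% + 1.25% municipal = 6.5% → £8.57
AA batteries (8-pack) £10.29: all other tangible goods → 3.5% + 0.75% municipal = 4.25% → £0.44
Extension cord £16.91: all other tangible goods → 3.5% + 0.75% municipal = 4.25% → £0.72
Wall clock £53.00: all other tangible goods → 3.5% + 0.75% municipal = 4.25% → £2.25
Floor lamp £80.33: home furniture → 4.5% + 0% municipal = 4.5% → £3.61
Total tax = £0.21 + £0.37 + £0.07 + £2.67 + £17.05 + £8.57 + £0.44 + £0.72 + £2.25 + £3.61 = £35.96

£35.96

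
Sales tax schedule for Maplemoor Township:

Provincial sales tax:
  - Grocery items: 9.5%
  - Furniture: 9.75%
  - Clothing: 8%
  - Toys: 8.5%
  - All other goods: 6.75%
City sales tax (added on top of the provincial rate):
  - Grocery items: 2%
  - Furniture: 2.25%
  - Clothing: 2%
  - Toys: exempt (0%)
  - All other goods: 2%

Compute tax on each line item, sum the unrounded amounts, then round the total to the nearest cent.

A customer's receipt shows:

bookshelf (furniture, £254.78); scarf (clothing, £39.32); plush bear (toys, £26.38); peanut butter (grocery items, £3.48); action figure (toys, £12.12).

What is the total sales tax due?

Bookshelf £254.78: furniture → 9.75% + 2.25% city = 12% → £30.5736
Scarf £39.32: clothing → 8% + 2% city = 10% → £3.932
Plush bear £26.38: toys → 8.5% + 0% city = 8.5% → £2.2423
Peanut butter £3.48: grocery items → 9.5% + 2% city = 11.5% → £0.4002
Action figure £12.12: toys → 8.5% + 0% city = 8.5% → £1.0302
Unrounded tax sum = £38.1783 → £38.18

£38.18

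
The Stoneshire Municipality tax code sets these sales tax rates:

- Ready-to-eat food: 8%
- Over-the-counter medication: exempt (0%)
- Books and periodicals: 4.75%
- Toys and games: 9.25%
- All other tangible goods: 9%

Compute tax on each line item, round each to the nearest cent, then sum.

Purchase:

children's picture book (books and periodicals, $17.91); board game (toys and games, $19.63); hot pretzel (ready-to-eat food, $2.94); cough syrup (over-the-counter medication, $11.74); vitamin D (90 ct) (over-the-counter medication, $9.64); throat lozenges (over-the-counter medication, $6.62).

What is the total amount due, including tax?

$71.39

Children's picture book $17.91: books and periodicals → 4.75% → $0.85
Board game $19.63: toys and games → 9.25% → $1.82
Hot pretzel $2.94: ready-to-eat food → 8% → $0.24
Cough syrup $11.74: over-the-counter medication → 0% → $0.00
Vitamin D (90 ct) $9.64: over-the-counter medication → 0% → $0.00
Throat lozenges $6.62: over-the-counter medication → 0% → $0.00
Subtotal = $68.48; tax = $2.91; total due = $71.39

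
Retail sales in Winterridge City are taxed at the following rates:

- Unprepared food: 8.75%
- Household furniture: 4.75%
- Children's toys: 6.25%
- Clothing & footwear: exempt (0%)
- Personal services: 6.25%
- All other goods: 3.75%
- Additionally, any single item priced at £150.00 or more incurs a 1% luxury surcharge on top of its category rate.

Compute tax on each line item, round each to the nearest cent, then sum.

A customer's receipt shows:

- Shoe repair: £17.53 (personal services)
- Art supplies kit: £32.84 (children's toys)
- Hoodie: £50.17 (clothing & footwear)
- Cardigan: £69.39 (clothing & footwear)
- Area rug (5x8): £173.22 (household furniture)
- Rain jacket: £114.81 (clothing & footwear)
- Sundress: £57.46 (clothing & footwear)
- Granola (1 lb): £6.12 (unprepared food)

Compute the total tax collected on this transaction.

£13.65

Shoe repair £17.53: personal services → 6.25% → £1.10
Art supplies kit £32.84: children's toys → 6.25% → £2.05
Hoodie £50.17: clothing & footwear → 0% → £0.00
Cardigan £69.39: clothing & footwear → 0% → £0.00
Area rug (5x8) £173.22: household furniture → 4.75% + 1% surcharge = 5.75% → £9.96
Rain jacket £114.81: clothing & footwear → 0% → £0.00
Sundress £57.46: clothing & footwear → 0% → £0.00
Granola (1 lb) £6.12: unprepared food → 8.75% → £0.54
Total tax = £1.10 + £2.05 + £9.96 + £0.54 = £13.65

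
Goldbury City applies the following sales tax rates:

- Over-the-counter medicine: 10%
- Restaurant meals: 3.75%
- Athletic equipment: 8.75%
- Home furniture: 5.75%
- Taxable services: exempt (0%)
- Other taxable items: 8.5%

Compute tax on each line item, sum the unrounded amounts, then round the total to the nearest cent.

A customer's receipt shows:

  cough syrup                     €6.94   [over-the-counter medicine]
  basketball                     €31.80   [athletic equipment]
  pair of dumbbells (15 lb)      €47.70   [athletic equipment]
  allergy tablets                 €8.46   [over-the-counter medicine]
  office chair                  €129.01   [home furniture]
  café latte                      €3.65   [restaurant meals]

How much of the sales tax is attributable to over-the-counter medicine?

€1.54

Cough syrup €6.94: over-the-counter medicine → 10% → €0.694
Allergy tablets €8.46: over-the-counter medicine → 10% → €0.846
Tax on over-the-counter medicine: unrounded sum = €1.54 → €1.54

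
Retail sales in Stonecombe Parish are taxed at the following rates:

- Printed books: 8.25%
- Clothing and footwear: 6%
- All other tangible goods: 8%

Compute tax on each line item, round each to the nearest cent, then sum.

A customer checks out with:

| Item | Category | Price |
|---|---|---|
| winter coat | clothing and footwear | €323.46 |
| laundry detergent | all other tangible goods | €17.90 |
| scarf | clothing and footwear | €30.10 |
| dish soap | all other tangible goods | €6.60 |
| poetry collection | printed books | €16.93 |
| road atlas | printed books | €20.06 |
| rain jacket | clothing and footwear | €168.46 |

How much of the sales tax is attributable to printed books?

€3.05

Poetry collection €16.93: printed books → 8.25% → €1.40
Road atlas €20.06: printed books → 8.25% → €1.65
Tax on printed books = €1.40 + €1.65 = €3.05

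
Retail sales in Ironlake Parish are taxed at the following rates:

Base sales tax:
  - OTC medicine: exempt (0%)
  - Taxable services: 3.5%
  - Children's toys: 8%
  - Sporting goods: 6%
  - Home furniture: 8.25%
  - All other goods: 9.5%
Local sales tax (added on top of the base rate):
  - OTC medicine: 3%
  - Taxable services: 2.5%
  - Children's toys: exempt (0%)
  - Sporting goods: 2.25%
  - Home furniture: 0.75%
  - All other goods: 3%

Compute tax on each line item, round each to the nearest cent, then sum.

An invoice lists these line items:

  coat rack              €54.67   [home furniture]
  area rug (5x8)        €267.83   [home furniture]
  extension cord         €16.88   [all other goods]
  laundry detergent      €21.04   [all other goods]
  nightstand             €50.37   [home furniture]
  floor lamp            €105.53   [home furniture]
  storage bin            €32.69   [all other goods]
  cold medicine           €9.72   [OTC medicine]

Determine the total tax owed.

€52.17

Coat rack €54.67: home furniture → 8.25% + 0.75% local = 9% → €4.92
Area rug (5x8) €267.83: home furniture → 8.25% + 0.75% local = 9% → €24.10
Extension cord €16.88: all other goods → 9.5% + 3% local = 12.5% → €2.11
Laundry detergent €21.04: all other goods → 9.5% + 3% local = 12.5% → €2.63
Nightstand €50.37: home furniture → 8.25% + 0.75% local = 9% → €4.53
Floor lamp €105.53: home furniture → 8.25% + 0.75% local = 9% → €9.50
Storage bin €32.69: all other goods → 9.5% + 3% local = 12.5% → €4.09
Cold medicine €9.72: OTC medicine → 0% + 3% local = 3% → €0.29
Total tax = €4.92 + €24.10 + €2.11 + €2.63 + €4.53 + €9.50 + €4.09 + €0.29 = €52.17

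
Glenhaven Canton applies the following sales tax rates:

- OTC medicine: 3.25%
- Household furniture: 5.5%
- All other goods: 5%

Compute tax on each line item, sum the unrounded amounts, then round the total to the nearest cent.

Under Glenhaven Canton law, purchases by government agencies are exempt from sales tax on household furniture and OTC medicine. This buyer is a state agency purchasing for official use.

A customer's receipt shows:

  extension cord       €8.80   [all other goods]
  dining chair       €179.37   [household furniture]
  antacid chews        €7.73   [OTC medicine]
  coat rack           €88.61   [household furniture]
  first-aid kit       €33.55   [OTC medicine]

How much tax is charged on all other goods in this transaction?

€0.44

Extension cord €8.80: all other goods → 5% → €0.44
Tax on all other goods: unrounded sum = €0.44 → €0.44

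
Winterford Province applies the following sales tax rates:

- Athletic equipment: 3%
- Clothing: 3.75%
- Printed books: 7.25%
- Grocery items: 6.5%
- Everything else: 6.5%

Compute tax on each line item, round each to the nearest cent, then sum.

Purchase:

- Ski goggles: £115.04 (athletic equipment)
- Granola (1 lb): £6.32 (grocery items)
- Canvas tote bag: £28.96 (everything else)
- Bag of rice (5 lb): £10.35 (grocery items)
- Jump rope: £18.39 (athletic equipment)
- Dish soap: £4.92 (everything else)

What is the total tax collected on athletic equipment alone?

£4.00

Ski goggles £115.04: athletic equipment → 3% → £3.45
Jump rope £18.39: athletic equipment → 3% → £0.55
Tax on athletic equipment = £3.45 + £0.55 = £4.00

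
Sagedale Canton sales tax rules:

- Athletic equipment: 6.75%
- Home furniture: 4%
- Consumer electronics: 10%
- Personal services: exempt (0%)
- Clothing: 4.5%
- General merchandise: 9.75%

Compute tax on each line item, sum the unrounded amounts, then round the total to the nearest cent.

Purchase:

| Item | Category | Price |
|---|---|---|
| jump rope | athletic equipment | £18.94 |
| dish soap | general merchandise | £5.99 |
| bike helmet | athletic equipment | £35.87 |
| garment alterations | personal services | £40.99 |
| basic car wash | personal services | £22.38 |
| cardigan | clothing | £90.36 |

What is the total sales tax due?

£8.35

Jump rope £18.94: athletic equipment → 6.75% → £1.27845
Dish soap £5.99: general merchandise → 9.75% → £0.584025
Bike helmet £35.87: athletic equipment → 6.75% → £2.421225
Garment alterations £40.99: personal services → 0% → £0.00
Basic car wash £22.38: personal services → 0% → £0.00
Cardigan £90.36: clothing → 4.5% → £4.0662
Unrounded tax sum = £8.3499 → £8.35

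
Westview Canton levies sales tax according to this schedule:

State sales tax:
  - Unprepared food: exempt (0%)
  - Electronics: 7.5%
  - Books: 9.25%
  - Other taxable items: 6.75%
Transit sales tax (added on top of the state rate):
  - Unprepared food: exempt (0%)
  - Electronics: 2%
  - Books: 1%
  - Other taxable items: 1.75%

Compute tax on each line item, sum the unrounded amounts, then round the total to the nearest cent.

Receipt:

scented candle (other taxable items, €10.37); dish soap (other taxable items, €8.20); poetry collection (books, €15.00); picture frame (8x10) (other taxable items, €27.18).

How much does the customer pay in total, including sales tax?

€66.18

Scented candle €10.37: other taxable items → 6.75% + 1.75% transit = 8.5% → €0.88145
Dish soap €8.20: other taxable items → 6.75% + 1.75% transit = 8.5% → €0.697
Poetry collection €15.00: books → 9.25% + 1% transit = 10.25% → €1.5375
Picture frame (8x10) €27.18: other taxable items → 6.75% + 1.75% transit = 8.5% → €2.3103
Subtotal = €60.75; unrounded tax = €5.42625 → €5.43; total due = €66.18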